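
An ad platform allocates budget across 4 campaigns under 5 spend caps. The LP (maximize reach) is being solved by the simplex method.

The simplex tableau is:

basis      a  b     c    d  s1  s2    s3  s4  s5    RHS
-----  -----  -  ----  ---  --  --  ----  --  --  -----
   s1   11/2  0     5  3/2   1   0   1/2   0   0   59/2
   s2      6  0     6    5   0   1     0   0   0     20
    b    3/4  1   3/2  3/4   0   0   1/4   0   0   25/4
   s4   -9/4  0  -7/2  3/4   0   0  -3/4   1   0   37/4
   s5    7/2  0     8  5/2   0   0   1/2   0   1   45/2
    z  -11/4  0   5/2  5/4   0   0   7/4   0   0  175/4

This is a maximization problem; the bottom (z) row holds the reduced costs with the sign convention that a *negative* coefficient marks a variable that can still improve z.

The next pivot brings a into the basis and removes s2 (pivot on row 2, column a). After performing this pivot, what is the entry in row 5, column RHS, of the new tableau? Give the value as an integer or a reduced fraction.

65/6

Pivot element is row 2, column a: 6.
Normalize row 2: new (row 2, RHS) = 20/6 = 10/3.
row 5 ← row 5 − (7/2)·(new row 2): 45/2 − (7/2)·(10/3) = 65/6.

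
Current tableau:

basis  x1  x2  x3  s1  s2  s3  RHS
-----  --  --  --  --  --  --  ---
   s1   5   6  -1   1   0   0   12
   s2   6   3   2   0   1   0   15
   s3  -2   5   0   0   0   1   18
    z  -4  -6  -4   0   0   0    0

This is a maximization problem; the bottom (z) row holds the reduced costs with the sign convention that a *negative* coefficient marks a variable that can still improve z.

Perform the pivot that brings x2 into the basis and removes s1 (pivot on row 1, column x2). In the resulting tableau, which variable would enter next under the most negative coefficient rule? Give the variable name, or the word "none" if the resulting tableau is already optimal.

Pivot element 6. New z-row = old z-row − (-6)·(row 1/6).
Updated z-row coefficients: x1: 1, x2: 0, x3: -5, s1: 1, s2: 0, s3: 0.
The most negative is -5 in column x3, so x3 would enter next.

x3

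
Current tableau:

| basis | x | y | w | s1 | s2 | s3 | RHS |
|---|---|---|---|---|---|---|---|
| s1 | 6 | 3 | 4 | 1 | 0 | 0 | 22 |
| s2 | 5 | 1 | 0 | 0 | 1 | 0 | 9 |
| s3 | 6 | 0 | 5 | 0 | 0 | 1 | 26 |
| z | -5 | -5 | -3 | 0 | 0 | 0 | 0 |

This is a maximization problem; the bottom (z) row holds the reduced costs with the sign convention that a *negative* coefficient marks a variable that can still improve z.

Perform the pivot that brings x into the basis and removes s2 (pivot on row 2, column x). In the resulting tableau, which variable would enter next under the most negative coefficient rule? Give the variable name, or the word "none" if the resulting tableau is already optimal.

y

Pivot element 5. New z-row = old z-row − (-5)·(row 2/5).
Updated z-row coefficients: x: 0, y: -4, w: -3, s1: 0, s2: 1, s3: 0.
The most negative is -4 in column y, so y would enter next.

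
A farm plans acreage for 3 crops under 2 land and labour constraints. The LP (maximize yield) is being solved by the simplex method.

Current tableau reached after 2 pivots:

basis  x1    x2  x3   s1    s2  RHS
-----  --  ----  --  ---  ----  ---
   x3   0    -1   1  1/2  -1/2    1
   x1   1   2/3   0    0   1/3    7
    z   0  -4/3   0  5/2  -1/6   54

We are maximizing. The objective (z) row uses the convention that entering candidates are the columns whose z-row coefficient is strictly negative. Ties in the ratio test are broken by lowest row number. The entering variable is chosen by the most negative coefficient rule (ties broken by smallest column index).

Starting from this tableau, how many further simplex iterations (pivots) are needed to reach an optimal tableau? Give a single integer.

pivot: x2 in, x1 out → z = 68
No improving column remains; optimal.

1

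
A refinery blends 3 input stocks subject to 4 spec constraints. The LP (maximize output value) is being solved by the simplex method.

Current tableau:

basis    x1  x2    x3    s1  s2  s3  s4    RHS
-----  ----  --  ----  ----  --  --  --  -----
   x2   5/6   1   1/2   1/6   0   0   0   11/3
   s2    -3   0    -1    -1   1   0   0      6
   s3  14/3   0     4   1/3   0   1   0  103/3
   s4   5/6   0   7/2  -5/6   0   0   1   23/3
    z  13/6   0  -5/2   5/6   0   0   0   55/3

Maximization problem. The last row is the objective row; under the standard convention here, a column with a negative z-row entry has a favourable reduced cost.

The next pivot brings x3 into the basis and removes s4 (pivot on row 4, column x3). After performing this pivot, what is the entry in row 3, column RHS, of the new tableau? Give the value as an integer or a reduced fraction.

Pivot element is row 4, column x3: 7/2.
Normalize row 4: new (row 4, RHS) = (23/3)/(7/2) = 46/21.
row 3 ← row 3 − 4·(new row 4): 103/3 − 4·(46/21) = 179/7.

179/7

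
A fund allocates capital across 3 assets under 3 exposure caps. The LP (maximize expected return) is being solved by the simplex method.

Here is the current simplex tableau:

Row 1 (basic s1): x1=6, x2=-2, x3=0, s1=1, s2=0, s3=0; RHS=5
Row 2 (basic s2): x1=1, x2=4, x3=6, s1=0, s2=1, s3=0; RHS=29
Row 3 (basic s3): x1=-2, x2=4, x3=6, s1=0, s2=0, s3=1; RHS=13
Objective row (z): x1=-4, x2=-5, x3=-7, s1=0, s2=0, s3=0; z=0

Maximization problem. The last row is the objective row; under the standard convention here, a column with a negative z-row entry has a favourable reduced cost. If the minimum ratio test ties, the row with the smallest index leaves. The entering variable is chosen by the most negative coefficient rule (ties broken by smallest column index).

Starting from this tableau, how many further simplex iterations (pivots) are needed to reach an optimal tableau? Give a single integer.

pivot: x3 in, s3 out → z = 91/6
pivot: x1 in, s1 out → z = 184/9
pivot: x2 in, x3 out → z = 156/5
No improving column remains; optimal.

3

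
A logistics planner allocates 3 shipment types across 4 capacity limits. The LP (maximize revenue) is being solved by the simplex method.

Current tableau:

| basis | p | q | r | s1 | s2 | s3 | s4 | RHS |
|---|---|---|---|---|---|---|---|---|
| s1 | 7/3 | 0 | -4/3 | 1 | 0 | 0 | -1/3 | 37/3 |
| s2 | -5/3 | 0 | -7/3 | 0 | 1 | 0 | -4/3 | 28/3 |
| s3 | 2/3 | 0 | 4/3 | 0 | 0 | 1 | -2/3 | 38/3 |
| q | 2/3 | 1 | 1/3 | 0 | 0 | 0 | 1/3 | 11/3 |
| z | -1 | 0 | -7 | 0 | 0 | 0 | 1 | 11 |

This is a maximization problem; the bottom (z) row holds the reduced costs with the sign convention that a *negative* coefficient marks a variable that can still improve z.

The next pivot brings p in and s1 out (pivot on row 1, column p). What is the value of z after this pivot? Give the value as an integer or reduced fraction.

114/7

Minimum ratio for p: (37/3)/(7/3) = 37/7.
z changes by −(z-row coeff of p)·ratio = −(-1)·(37/7) = 37/7.
New z = 11 + (37/7) = 114/7.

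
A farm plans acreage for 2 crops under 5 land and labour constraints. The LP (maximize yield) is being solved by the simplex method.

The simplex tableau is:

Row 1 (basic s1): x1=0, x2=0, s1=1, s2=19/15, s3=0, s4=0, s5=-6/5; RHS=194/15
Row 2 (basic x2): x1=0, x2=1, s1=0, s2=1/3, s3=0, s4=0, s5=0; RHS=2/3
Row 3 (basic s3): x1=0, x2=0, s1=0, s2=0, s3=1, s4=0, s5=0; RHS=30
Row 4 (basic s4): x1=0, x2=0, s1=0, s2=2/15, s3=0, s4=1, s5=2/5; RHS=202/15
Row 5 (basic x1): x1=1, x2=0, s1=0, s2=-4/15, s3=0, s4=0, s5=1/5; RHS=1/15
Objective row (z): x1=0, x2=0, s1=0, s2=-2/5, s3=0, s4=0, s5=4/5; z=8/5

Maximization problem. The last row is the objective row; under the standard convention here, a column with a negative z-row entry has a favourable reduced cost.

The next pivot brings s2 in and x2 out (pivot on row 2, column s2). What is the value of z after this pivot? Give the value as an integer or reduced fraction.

Minimum ratio for s2: (2/3)/(1/3) = 2.
z changes by −(z-row coeff of s2)·ratio = −(-2/5)·2 = 4/5.
New z = 8/5 + (4/5) = 12/5.

12/5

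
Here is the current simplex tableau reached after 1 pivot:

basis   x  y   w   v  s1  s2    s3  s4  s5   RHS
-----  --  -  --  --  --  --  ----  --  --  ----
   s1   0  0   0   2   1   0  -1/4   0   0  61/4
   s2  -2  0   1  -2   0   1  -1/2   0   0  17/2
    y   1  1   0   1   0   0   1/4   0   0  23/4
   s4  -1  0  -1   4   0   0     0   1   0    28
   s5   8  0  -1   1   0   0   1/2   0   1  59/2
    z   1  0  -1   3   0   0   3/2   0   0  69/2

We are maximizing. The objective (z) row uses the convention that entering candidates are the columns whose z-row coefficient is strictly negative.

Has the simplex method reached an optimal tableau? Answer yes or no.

no

Column w has objective-row coefficient -1, which is negative; an improving pivot exists, so not yet optimal.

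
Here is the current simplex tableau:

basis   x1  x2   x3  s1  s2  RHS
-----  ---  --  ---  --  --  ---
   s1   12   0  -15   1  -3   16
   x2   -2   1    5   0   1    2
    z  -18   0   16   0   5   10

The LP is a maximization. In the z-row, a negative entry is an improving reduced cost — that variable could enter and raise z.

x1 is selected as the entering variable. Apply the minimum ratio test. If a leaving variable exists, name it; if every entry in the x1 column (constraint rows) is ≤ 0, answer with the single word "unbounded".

Ratios: row 1 (s1): 16/12 = 4/3; row 2 (x2): entry -2 ≤ 0, skip.
Minimum ratio is in the s1 row, so s1 leaves.

s1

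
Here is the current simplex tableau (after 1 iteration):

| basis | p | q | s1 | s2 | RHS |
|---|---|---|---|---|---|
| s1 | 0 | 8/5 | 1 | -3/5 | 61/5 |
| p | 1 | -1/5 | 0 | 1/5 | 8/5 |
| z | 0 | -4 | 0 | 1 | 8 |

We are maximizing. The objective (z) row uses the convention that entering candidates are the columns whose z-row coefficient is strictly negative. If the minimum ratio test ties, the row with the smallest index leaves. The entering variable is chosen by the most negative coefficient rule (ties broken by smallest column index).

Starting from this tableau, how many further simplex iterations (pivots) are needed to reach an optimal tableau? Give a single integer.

2

pivot: q in, s1 out → z = 77/2
pivot: s2 in, p out → z = 51
No improving column remains; optimal.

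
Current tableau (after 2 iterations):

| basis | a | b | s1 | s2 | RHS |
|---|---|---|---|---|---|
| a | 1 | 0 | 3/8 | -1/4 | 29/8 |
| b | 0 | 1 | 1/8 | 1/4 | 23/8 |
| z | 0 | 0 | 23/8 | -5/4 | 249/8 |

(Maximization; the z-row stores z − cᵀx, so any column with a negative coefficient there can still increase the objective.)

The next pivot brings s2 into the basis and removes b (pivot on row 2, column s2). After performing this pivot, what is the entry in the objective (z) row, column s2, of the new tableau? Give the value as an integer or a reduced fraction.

0

Pivot element is row 2, column s2: 1/4.
Normalize row 2: new (row 2, s2) = (1/4)/(1/4) = 1.
z-row ← z-row − (-5/4)·(new row 2): -5/4 − (-5/4)·1 = 0.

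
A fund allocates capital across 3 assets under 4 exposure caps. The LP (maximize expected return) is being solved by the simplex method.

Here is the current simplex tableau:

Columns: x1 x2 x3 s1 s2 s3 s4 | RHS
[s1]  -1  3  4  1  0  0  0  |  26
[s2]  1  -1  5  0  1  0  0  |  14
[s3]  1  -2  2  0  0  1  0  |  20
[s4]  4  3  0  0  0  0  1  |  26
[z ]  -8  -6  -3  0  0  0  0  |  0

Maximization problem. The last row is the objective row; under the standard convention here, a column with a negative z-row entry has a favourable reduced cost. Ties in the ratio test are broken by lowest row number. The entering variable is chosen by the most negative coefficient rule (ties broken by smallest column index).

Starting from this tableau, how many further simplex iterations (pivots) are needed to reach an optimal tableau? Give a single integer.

pivot: x1 in, s4 out → z = 52
pivot: x3 in, s2 out → z = 113/2
pivot: x2 in, s1 out → z = 6376/103
No improving column remains; optimal.

3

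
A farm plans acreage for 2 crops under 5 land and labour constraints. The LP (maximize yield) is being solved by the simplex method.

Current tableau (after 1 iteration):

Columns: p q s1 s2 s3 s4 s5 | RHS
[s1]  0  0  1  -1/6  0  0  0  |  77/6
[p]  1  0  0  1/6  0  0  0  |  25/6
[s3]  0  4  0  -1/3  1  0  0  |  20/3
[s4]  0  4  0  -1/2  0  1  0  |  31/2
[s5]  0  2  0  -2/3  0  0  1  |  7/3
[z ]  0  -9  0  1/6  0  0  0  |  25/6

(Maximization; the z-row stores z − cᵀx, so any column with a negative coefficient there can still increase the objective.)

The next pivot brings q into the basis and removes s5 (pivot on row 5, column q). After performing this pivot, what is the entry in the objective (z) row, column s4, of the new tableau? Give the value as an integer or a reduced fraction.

Pivot element is row 5, column q: 2.
Normalize row 5: new (row 5, s4) = 0/2 = 0.
z-row ← z-row − (-9)·(new row 5): 0 − (-9)·0 = 0.

0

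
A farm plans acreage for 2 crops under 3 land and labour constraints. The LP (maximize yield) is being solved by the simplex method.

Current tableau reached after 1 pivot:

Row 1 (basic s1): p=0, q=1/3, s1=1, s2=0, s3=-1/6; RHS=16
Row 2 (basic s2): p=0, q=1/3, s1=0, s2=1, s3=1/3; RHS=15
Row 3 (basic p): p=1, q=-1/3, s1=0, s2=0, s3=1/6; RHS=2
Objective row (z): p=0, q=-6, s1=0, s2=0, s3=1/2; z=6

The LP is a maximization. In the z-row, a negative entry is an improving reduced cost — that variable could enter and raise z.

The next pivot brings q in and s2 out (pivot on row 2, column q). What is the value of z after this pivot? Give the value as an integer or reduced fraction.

276

Minimum ratio for q: 15/(1/3) = 45.
z changes by −(z-row coeff of q)·ratio = −(-6)·45 = 270.
New z = 6 + 270 = 276.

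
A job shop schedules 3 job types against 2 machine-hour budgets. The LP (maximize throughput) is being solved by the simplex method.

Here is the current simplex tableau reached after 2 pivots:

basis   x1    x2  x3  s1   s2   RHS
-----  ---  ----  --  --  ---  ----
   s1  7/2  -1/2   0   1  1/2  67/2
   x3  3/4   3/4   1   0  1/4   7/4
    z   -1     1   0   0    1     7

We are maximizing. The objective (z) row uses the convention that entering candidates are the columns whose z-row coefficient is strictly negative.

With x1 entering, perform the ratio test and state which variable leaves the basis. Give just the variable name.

Ratios: row 1 (s1): (67/2)/(7/2) = 67/7; row 2 (x3): (7/4)/(3/4) = 7/3.
Minimum ratio 7/3 is in the x3 row, so x3 leaves.

x3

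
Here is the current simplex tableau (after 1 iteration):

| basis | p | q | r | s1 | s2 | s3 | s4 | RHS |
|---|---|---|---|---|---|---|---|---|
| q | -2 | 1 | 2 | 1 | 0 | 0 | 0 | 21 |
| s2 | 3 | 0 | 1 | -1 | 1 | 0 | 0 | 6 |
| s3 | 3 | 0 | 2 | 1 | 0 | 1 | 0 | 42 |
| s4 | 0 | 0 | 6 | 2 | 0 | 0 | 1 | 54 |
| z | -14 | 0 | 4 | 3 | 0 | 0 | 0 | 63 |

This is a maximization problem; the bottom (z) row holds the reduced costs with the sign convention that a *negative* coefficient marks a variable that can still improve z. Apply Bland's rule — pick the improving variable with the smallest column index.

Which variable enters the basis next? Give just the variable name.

p

Objective-row coefficients: p: -14, q: 0, r: 4, s1: 3, s2: 0, s3: 0, s4: 0.
Improving columns: p. Bland's rule picks the smallest column index → p.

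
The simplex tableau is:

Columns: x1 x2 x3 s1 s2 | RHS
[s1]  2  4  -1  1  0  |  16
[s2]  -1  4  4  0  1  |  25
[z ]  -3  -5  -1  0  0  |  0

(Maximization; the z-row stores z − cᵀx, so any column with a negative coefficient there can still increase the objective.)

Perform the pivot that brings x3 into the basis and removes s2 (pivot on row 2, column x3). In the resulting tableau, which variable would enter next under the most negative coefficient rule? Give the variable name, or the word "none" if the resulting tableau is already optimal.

Pivot element 4. New z-row = old z-row − (-1)·(row 2/4).
Updated z-row coefficients: x1: -13/4, x2: -4, x3: 0, s1: 0, s2: 1/4.
The most negative is -4 in column x2, so x2 would enter next.

x2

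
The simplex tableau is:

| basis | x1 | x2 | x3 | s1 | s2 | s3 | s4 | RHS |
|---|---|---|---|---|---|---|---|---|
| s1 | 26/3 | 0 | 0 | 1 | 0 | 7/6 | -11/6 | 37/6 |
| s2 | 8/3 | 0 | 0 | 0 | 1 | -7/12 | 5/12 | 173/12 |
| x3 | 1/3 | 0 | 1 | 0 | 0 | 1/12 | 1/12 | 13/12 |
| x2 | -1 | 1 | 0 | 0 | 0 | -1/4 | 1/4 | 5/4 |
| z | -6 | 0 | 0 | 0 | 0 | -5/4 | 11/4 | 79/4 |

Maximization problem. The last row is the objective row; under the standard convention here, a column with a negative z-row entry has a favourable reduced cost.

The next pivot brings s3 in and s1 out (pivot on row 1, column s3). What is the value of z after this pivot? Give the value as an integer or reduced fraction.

369/14

Minimum ratio for s3: (37/6)/(7/6) = 37/7.
z changes by −(z-row coeff of s3)·ratio = −(-5/4)·(37/7) = 185/28.
New z = 79/4 + (185/28) = 369/14.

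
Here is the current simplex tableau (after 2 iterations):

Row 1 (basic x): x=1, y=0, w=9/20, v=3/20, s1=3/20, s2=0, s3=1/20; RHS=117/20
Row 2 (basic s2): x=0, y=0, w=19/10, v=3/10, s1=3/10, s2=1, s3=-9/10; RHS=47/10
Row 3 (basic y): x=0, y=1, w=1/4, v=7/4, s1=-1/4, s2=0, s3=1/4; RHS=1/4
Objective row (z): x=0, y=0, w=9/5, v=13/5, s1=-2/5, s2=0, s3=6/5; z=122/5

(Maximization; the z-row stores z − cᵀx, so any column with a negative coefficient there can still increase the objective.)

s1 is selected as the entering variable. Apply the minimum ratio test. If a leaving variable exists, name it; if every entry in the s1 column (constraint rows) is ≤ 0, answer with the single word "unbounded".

Ratios: row 1 (x): (117/20)/(3/20) = 39; row 2 (s2): (47/10)/(3/10) = 47/3; row 3 (y): entry -1/4 ≤ 0, skip.
Minimum ratio is in the s2 row, so s2 leaves.

s2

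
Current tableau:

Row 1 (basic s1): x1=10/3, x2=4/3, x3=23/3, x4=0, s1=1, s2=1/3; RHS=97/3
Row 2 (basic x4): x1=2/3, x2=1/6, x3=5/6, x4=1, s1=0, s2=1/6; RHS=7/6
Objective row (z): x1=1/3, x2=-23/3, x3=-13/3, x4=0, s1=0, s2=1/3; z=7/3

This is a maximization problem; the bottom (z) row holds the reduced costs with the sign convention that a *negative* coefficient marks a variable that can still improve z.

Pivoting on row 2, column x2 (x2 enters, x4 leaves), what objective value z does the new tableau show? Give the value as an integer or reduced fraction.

56

Minimum ratio for x2: (7/6)/(1/6) = 7.
z changes by −(z-row coeff of x2)·ratio = −(-23/3)·7 = 161/3.
New z = 7/3 + (161/3) = 56.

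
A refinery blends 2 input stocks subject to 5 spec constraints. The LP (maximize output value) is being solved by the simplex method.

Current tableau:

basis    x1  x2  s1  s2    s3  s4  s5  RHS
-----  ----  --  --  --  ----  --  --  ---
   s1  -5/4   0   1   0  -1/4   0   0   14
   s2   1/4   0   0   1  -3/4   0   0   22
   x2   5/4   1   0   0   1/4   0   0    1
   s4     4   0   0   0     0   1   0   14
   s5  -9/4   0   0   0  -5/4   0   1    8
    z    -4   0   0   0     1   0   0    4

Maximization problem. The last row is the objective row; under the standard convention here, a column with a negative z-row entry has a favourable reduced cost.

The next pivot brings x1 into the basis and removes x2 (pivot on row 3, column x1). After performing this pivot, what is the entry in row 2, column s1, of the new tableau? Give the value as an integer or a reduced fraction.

Pivot element is row 3, column x1: 5/4.
Normalize row 3: new (row 3, s1) = 0/(5/4) = 0.
row 2 ← row 2 − (1/4)·(new row 3): 0 − (1/4)·0 = 0.

0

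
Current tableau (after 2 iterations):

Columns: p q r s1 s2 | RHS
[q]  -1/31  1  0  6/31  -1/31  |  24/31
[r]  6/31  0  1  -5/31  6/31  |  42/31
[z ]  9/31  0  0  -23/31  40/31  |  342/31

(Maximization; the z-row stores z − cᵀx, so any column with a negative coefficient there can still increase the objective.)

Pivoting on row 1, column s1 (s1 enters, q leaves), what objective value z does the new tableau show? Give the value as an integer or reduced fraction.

14

Minimum ratio for s1: (24/31)/(6/31) = 4.
z changes by −(z-row coeff of s1)·ratio = −(-23/31)·4 = 92/31.
New z = 342/31 + (92/31) = 14.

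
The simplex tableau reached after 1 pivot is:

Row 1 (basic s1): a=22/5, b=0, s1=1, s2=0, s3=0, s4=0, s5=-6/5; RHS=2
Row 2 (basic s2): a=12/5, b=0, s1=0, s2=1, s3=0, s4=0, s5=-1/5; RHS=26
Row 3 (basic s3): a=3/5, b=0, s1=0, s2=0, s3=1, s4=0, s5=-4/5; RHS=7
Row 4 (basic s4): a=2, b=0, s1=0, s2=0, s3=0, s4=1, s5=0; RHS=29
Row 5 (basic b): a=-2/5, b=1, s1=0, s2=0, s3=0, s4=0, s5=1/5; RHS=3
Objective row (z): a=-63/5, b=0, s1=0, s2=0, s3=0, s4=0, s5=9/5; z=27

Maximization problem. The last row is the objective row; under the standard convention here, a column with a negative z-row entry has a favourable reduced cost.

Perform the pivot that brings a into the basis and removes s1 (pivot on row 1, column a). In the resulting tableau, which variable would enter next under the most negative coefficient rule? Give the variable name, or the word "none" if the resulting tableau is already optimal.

s5

Pivot element 22/5. New z-row = old z-row − (-63/5)·(row 1/(22/5)).
Updated z-row coefficients: a: 0, b: 0, s1: 63/22, s2: 0, s3: 0, s4: 0, s5: -18/11.
The most negative is -18/11 in column s5, so s5 would enter next.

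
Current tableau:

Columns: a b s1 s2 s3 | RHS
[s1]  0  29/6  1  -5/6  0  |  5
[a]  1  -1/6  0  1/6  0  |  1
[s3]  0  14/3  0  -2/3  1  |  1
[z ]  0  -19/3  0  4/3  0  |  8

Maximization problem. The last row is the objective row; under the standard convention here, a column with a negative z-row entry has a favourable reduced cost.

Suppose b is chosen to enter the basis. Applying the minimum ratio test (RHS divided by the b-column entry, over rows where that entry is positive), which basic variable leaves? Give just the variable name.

s3

Ratios: row 1 (s1): 5/(29/6) = 30/29; row 2 (a): entry -1/6 ≤ 0, skip; row 3 (s3): 1/(14/3) = 3/14.
Minimum ratio 3/14 is in the s3 row, so s3 leaves.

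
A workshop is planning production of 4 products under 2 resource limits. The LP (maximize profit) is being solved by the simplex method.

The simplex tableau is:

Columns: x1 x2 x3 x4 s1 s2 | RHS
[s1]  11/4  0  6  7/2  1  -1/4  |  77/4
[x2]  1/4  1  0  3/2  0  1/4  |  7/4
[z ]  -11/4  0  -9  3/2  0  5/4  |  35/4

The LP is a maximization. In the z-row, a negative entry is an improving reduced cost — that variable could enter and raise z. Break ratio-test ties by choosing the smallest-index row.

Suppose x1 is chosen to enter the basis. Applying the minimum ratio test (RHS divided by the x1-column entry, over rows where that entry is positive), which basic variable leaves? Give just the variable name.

s1

Ratios: row 1 (s1): (77/4)/(11/4) = 7; row 2 (x2): (7/4)/(1/4) = 7.
Minimum ratio 7 is in the s1 row, so s1 leaves.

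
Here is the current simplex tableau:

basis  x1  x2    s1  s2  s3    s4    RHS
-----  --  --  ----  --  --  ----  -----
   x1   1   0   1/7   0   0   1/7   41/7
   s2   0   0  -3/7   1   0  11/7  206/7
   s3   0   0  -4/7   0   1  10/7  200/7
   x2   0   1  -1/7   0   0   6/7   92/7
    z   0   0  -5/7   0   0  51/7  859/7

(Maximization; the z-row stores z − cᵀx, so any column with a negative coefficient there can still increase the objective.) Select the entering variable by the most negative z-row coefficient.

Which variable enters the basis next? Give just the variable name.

s1

Objective-row coefficients: x1: 0, x2: 0, s1: -5/7, s2: 0, s3: 0, s4: 51/7.
The most negative is -5/7 in column s1, so s1 enters.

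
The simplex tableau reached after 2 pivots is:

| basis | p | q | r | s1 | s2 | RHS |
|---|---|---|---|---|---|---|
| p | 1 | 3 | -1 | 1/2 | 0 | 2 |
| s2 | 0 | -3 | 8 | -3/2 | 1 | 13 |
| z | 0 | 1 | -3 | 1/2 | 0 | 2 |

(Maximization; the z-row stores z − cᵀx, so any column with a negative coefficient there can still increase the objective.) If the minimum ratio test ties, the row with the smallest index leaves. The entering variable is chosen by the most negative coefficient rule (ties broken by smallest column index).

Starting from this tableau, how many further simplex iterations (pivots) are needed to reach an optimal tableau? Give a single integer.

3

pivot: r in, s2 out → z = 55/8
pivot: q in, p out → z = 148/21
pivot: s1 in, q out → z = 38/5
No improving column remains; optimal.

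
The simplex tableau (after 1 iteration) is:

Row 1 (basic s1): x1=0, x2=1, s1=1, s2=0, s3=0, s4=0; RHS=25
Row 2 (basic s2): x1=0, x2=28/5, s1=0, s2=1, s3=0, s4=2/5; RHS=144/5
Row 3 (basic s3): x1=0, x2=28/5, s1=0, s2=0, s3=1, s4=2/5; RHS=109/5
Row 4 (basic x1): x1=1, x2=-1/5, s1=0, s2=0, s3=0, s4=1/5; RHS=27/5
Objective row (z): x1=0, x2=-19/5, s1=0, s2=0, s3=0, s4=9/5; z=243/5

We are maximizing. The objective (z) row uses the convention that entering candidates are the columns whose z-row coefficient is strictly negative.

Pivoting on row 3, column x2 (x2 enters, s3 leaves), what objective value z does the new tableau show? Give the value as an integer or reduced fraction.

1775/28

Minimum ratio for x2: (109/5)/(28/5) = 109/28.
z changes by −(z-row coeff of x2)·ratio = −(-19/5)·(109/28) = 2071/140.
New z = 243/5 + (2071/140) = 1775/28.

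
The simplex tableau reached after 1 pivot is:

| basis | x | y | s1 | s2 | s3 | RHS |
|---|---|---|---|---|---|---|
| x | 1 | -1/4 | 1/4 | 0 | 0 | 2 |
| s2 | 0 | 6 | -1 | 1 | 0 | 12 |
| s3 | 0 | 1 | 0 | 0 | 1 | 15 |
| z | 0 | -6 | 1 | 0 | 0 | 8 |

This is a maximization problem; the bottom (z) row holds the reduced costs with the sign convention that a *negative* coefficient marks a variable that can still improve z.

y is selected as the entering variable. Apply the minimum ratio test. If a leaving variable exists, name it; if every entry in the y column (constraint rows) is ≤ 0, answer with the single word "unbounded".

Ratios: row 1 (x): entry -1/4 ≤ 0, skip; row 2 (s2): 12/6 = 2; row 3 (s3): 15/1 = 15.
Minimum ratio is in the s2 row, so s2 leaves.

s2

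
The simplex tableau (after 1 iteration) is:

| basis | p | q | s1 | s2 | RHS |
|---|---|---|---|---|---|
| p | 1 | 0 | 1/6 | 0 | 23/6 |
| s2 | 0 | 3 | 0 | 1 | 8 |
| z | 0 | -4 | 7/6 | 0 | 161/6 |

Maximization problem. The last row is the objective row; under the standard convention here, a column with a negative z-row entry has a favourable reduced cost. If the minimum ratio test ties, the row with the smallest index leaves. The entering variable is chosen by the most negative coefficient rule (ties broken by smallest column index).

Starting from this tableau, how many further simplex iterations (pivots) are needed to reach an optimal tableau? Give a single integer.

pivot: q in, s2 out → z = 75/2
No improving column remains; optimal.

1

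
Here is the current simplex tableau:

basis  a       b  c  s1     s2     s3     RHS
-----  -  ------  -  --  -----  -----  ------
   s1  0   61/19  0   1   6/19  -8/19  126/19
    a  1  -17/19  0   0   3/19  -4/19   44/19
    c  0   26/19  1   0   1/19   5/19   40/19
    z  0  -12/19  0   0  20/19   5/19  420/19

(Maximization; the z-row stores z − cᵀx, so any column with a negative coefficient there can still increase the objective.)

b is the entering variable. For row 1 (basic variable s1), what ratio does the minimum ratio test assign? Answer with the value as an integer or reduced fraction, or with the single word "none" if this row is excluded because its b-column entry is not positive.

Ratio = RHS / (b entry) = (126/19) / (61/19) = 126/61.

126/61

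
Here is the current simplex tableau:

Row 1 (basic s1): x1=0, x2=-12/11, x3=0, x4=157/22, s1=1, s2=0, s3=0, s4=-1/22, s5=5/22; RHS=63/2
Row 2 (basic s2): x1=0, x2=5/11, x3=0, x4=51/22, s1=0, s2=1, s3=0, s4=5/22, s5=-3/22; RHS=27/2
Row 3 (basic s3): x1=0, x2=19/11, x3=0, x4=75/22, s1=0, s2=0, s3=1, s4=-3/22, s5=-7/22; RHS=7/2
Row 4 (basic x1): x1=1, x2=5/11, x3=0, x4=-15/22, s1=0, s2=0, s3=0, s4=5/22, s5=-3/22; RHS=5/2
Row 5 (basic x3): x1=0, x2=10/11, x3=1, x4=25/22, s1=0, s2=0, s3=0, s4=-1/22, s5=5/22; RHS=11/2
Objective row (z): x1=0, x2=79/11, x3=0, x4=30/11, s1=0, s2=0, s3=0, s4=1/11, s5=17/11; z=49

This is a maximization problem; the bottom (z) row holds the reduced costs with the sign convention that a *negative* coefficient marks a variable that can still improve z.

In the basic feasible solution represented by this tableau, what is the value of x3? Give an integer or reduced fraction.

x3 is basic (row 5); its value is the RHS of that row: 11/2.

11/2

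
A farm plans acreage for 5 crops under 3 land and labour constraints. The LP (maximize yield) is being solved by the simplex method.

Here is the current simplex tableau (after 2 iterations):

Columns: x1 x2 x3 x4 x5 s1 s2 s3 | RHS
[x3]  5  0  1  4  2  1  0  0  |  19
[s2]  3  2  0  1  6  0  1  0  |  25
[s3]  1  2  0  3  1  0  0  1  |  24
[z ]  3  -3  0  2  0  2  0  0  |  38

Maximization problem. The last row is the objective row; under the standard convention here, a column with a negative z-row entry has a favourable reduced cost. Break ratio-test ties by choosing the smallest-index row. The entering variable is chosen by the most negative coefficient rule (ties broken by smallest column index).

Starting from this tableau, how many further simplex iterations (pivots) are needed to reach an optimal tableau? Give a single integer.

pivot: x2 in, s3 out → z = 74
No improving column remains; optimal.

1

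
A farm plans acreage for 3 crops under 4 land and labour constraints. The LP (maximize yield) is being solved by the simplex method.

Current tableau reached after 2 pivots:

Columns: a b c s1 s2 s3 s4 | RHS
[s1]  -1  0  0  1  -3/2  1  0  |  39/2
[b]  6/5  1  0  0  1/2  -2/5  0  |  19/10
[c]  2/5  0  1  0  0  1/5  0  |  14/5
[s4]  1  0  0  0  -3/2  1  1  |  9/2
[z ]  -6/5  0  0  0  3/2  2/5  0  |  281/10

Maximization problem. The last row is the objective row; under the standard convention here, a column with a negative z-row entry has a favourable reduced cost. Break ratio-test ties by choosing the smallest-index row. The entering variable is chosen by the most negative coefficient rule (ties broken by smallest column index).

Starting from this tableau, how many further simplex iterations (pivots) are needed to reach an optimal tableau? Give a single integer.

pivot: a in, b out → z = 30
No improving column remains; optimal.

1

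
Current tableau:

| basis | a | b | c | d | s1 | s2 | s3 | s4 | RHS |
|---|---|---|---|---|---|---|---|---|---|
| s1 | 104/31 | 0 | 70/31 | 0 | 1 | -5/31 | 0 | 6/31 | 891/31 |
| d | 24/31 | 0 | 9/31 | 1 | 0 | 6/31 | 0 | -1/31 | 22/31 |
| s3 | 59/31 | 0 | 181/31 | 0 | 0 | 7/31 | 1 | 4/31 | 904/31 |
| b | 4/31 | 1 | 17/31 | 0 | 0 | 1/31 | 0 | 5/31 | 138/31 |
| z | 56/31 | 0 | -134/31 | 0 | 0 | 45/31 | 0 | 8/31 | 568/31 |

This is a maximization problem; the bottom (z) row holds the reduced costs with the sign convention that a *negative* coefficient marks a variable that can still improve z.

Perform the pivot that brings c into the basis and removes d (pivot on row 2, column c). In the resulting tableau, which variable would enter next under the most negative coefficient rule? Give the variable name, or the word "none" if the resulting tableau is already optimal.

Pivot element 9/31. New z-row = old z-row − (-134/31)·(row 2/(9/31)).
Updated z-row coefficients: a: 40/3, b: 0, c: 0, d: 134/9, s1: 0, s2: 13/3, s3: 0, s4: -2/9.
The most negative is -2/9 in column s4, so s4 would enter next.

s4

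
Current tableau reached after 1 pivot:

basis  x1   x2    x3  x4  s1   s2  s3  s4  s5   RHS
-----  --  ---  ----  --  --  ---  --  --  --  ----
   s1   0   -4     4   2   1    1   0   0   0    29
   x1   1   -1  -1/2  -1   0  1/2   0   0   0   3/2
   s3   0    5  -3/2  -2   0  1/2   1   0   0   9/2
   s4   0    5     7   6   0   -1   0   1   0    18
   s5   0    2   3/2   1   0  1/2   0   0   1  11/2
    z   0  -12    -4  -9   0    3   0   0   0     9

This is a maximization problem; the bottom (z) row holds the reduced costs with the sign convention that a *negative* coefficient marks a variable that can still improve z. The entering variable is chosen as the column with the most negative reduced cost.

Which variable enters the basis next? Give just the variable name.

Objective-row coefficients: x1: 0, x2: -12, x3: -4, x4: -9, s1: 0, s2: 3, s3: 0, s4: 0, s5: 0.
The most negative is -12 in column x2, so x2 enters.

x2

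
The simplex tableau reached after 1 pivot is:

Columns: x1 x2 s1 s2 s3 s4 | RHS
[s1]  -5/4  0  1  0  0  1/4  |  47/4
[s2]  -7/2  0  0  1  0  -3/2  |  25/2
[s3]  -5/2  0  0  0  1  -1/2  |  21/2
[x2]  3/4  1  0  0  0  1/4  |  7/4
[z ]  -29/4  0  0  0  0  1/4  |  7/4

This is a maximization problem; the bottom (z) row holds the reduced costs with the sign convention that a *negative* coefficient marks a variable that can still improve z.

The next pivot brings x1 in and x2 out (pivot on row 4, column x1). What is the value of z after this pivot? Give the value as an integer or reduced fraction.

Minimum ratio for x1: (7/4)/(3/4) = 7/3.
z changes by −(z-row coeff of x1)·ratio = −(-29/4)·(7/3) = 203/12.
New z = 7/4 + (203/12) = 56/3.

56/3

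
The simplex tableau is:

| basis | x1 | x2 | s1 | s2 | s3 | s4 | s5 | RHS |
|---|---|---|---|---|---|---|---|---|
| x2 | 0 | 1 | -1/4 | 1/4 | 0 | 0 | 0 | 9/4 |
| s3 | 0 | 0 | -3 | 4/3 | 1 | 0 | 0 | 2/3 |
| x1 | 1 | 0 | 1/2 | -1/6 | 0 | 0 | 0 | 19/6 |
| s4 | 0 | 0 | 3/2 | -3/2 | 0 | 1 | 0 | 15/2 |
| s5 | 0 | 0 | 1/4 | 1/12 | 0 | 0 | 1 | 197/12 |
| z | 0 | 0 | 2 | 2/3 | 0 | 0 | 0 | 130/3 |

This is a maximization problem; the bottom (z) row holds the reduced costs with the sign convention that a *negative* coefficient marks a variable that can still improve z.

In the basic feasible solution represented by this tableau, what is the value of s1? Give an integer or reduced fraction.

s1 is nonbasic (not in the basis column), so its value in the current BFS is 0.

0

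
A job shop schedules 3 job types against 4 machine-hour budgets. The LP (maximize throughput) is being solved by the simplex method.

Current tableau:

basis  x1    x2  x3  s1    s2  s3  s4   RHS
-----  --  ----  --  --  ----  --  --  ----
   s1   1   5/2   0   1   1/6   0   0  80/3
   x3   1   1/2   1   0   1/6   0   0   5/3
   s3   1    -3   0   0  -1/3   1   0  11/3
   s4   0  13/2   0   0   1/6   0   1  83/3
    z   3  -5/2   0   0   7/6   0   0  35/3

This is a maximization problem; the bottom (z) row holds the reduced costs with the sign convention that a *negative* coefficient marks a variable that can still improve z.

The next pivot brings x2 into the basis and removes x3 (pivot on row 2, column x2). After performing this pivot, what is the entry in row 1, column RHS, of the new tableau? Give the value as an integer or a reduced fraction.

Pivot element is row 2, column x2: 1/2.
Normalize row 2: new (row 2, RHS) = (5/3)/(1/2) = 10/3.
row 1 ← row 1 − (5/2)·(new row 2): 80/3 − (5/2)·(10/3) = 55/3.

55/3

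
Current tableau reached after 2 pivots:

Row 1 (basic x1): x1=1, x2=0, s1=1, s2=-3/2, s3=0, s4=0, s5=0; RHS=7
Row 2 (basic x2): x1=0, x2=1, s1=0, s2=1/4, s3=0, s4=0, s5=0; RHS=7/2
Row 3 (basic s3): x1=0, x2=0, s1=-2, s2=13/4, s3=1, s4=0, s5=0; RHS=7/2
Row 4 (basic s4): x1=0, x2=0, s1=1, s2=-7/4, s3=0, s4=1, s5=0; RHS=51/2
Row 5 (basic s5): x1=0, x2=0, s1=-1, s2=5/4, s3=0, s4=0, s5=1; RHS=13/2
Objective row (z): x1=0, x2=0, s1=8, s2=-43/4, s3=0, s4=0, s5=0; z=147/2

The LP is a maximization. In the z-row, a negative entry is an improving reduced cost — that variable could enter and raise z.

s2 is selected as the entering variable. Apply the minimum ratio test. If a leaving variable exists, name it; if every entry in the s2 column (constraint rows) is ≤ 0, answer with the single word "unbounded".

Ratios: row 1 (x1): entry -3/2 ≤ 0, skip; row 2 (x2): (7/2)/(1/4) = 14; row 3 (s3): (7/2)/(13/4) = 14/13; row 4 (s4): entry -7/4 ≤ 0, skip; row 5 (s5): (13/2)/(5/4) = 26/5.
Minimum ratio is in the s3 row, so s3 leaves.

s3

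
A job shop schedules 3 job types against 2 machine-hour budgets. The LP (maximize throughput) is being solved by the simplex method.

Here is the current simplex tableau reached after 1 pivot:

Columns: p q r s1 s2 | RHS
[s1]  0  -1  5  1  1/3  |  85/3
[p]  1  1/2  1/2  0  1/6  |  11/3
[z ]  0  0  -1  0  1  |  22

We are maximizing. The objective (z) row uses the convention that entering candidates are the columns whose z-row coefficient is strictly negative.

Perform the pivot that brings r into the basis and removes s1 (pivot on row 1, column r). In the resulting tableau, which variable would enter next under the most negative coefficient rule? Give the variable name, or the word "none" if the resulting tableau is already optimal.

q

Pivot element 5. New z-row = old z-row − (-1)·(row 1/5).
Updated z-row coefficients: p: 0, q: -1/5, r: 0, s1: 1/5, s2: 16/15.
The most negative is -1/5 in column q, so q would enter next.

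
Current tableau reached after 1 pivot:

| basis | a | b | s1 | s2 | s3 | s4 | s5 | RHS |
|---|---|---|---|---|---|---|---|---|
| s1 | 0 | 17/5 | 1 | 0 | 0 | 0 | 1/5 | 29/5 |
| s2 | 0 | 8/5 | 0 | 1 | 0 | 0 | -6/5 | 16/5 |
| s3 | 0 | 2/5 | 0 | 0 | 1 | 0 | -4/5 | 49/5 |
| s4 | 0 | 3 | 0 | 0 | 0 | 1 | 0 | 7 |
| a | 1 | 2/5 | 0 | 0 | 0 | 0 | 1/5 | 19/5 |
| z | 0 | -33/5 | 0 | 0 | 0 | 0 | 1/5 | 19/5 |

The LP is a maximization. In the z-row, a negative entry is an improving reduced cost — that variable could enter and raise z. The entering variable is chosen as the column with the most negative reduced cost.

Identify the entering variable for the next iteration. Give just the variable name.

b

Objective-row coefficients: a: 0, b: -33/5, s1: 0, s2: 0, s3: 0, s4: 0, s5: 1/5.
The most negative is -33/5 in column b, so b enters.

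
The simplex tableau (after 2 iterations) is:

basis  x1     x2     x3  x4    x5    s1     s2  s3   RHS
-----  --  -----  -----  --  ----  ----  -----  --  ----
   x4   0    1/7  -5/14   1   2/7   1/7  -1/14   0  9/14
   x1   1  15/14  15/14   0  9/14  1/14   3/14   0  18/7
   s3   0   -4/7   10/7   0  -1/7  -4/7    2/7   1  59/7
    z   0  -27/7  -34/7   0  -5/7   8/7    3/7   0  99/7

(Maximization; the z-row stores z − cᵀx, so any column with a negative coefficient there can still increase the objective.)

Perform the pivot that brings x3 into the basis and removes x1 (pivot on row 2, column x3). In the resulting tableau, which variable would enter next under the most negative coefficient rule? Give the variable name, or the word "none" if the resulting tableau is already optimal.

Pivot element 15/14. New z-row = old z-row − (-34/7)·(row 2/(15/14)).
Updated z-row coefficients: x1: 68/15, x2: 1, x3: 0, x4: 0, x5: 11/5, s1: 22/15, s2: 7/5, s3: 0.
No coefficient is strictly negative; the tableau after this pivot is optimal.

none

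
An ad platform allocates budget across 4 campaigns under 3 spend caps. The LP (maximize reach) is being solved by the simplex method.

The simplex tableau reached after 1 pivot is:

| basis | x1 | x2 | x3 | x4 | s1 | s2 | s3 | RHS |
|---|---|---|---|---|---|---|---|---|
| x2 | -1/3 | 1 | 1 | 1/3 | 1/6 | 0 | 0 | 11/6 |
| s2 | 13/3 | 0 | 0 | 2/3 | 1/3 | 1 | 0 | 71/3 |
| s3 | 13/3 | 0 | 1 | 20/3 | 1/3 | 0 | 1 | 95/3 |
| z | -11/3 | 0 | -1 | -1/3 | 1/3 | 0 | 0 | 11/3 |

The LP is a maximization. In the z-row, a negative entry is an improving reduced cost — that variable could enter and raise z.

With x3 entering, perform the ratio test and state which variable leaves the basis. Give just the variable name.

Ratios: row 1 (x2): (11/6)/1 = 11/6; row 2 (s2): entry 0 ≤ 0, skip; row 3 (s3): (95/3)/1 = 95/3.
Minimum ratio 11/6 is in the x2 row, so x2 leaves.

x2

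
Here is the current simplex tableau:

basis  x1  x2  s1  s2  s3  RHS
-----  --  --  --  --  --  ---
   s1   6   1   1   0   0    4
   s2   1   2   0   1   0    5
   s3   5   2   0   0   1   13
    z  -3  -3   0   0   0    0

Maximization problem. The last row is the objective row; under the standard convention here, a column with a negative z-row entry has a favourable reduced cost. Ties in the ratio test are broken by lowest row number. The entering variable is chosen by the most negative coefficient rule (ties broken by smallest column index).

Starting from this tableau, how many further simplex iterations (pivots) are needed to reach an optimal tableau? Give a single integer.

pivot: x1 in, s1 out → z = 2
pivot: x2 in, s2 out → z = 87/11
No improving column remains; optimal.

2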